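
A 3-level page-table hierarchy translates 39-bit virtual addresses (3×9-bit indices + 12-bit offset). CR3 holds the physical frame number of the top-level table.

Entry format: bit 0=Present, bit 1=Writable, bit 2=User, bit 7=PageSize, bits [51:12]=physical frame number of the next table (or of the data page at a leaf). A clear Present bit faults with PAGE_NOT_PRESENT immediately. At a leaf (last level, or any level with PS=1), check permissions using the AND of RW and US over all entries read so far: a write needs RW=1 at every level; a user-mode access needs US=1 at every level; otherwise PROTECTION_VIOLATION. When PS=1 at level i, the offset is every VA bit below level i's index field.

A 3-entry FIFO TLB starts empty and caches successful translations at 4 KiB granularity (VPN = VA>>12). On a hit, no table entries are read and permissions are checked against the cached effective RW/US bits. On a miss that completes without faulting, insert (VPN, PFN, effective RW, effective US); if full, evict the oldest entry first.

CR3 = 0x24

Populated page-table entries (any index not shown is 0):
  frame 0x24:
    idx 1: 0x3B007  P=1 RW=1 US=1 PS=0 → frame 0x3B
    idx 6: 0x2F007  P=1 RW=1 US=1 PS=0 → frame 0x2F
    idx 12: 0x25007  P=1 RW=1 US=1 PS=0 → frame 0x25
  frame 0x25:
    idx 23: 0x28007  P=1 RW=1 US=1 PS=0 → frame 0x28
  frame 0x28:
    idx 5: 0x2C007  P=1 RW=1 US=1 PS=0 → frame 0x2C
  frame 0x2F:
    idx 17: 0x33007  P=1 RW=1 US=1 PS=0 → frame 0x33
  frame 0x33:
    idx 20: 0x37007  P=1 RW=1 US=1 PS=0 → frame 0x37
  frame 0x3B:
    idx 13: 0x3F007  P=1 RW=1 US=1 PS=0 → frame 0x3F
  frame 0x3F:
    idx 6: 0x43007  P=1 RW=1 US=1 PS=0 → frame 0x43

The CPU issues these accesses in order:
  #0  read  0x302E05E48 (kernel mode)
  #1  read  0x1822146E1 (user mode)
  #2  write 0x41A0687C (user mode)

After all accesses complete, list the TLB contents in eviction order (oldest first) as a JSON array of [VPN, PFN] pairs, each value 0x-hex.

Per-access translation:
#0 VA=0x302E05E48 (r,kernel):
  L0: frame=0x24 idx=12 entry=0x25007 [P=1 RW=1 US=1 PS=0]
  L1: frame=0x25 idx=23 entry=0x28007 [P=1 RW=1 US=1 PS=0]
  L2: frame=0x28 idx=5 entry=0x2C007 [P=1 RW=1 US=1 PS=0]
  ⇒ phys 0x2CE48  [3 reads]
#1 VA=0x1822146E1 (r,user):
  L0: frame=0x24 idx=6 entry=0x2F007 [P=1 RW=1 US=1 PS=0]
  L1: frame=0x2F idx=17 entry=0x33007 [P=1 RW=1 US=1 PS=0]
  L2: frame=0x33 idx=20 entry=0x37007 [P=1 RW=1 US=1 PS=0]
  ⇒ phys 0x376E1  [3 reads]
#2 VA=0x41A0687C (w,user):
  L0: frame=0x24 idx=1 entry=0x3B007 [P=1 RW=1 US=1 PS=0]
  L1: frame=0x3B idx=13 entry=0x3F007 [P=1 RW=1 US=1 PS=0]
  L2: frame=0x3F idx=6 entry=0x43007 [P=1 RW=1 US=1 PS=0]
  ⇒ phys 0x4387C  [3 reads]

TLB: [["0x302E05", "0x2C"], ["0x182214", "0x37"], ["0x41A06", "0x43"]]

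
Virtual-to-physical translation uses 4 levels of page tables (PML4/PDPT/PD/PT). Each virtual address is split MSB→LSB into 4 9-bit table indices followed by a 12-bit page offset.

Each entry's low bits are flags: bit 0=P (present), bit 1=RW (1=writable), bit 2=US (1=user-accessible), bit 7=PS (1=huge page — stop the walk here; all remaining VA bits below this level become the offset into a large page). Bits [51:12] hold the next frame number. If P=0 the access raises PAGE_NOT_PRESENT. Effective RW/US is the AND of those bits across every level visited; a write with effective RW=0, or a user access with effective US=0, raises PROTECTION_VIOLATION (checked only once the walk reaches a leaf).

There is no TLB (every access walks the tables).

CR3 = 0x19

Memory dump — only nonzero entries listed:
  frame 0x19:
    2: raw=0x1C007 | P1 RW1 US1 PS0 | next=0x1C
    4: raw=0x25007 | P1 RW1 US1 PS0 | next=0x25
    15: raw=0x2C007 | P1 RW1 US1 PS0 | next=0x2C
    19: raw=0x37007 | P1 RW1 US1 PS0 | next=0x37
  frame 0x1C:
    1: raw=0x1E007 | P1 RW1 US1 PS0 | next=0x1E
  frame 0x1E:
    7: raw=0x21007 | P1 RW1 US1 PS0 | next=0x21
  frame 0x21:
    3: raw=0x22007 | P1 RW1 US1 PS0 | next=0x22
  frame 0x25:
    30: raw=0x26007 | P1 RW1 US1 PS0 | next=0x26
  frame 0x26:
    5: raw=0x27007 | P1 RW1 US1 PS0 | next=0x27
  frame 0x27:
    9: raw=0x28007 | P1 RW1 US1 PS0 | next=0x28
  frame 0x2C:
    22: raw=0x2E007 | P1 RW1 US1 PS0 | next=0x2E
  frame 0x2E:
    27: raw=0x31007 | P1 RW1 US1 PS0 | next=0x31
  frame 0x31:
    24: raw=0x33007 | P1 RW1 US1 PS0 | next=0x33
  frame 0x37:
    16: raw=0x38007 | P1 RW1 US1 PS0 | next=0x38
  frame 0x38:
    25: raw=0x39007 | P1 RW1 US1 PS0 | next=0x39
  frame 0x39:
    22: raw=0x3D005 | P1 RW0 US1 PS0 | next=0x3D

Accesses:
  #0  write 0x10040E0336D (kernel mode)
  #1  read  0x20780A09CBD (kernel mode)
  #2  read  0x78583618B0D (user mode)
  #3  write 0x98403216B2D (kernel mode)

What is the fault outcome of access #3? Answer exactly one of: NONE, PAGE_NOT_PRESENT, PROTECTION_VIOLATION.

Walk each access:
#0 VA=0x10040E0336D (w,kernel):
  lvl0: tbl 0x19, slot 2 ⇒ 0x1C007 (P1/RW1/US1/PS0)
  lvl1: tbl 0x1C, slot 1 ⇒ 0x1E007 (P1/RW1/US1/PS0)
  lvl2: tbl 0x1E, slot 7 ⇒ 0x21007 (P1/RW1/US1/PS0)
  lvl3: tbl 0x21, slot 3 ⇒ 0x22007 (P1/RW1/US1/PS0)
  ⇒ phys 0x2236D  [4 reads]
#1 VA=0x20780A09CBD (r,kernel):
  lvl0: tbl 0x19, slot 4 ⇒ 0x25007 (P1/RW1/US1/PS0)
  lvl1: tbl 0x25, slot 30 ⇒ 0x26007 (P1/RW1/US1/PS0)
  lvl2: tbl 0x26, slot 5 ⇒ 0x27007 (P1/RW1/US1/PS0)
  lvl3: tbl 0x27, slot 9 ⇒ 0x28007 (P1/RW1/US1/PS0)
  ⇒ phys 0x28CBD  [4 reads]
#2 VA=0x78583618B0D (r,user):
  lvl0: tbl 0x19, slot 15 ⇒ 0x2C007 (P1/RW1/US1/PS0)
  lvl1: tbl 0x2C, slot 22 ⇒ 0x2E007 (P1/RW1/US1/PS0)
  lvl2: tbl 0x2E, slot 27 ⇒ 0x31007 (P1/RW1/US1/PS0)
  lvl3: tbl 0x31, slot 24 ⇒ 0x33007 (P1/RW1/US1/PS0)
  ⇒ phys 0x33B0D  [4 reads]
#3 VA=0x98403216B2D (w,kernel):
  lvl0: tbl 0x19, slot 19 ⇒ 0x37007 (P1/RW1/US1/PS0)
  lvl1: tbl 0x37, slot 16 ⇒ 0x38007 (P1/RW1/US1/PS0)
  lvl2: tbl 0x38, slot 25 ⇒ 0x39007 (P1/RW1/US1/PS0)
  lvl3: tbl 0x39, slot 22 ⇒ 0x3D005 (P1/RW0/US1/PS0)
  ⇒ fault: PROTECTION_VIOLATION  — 4 lookups

Access #3 fault: PROTECTION_VIOLATION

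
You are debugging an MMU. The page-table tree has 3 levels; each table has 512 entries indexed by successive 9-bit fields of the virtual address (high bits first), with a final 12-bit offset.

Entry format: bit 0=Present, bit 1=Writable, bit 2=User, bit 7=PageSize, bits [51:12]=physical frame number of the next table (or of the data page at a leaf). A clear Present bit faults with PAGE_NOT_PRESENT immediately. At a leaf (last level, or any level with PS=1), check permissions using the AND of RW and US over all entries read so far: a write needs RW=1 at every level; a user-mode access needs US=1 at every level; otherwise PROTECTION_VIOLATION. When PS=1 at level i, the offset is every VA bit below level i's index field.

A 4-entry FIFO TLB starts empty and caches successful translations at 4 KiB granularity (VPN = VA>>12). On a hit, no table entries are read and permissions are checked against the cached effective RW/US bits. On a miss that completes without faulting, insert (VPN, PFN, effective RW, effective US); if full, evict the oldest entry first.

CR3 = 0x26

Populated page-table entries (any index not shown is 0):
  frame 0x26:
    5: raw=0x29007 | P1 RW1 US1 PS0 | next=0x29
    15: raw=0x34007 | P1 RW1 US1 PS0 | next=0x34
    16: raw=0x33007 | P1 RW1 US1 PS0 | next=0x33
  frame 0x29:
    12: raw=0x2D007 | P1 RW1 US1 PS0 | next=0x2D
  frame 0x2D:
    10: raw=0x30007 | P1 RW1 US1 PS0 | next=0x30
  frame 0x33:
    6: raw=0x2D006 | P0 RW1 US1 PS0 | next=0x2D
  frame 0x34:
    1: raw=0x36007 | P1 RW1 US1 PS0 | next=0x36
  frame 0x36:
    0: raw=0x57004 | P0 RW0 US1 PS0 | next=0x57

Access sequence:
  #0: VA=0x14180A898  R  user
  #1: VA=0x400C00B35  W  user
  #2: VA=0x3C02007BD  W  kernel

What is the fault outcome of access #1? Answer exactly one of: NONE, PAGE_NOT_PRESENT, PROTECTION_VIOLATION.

Per-access translation:
#0 VA=0x14180A898 (r,user):
  L0: frame=0x26 idx=5 entry=0x29007 [P=1 RW=1 US=1 PS=0]
  L1: frame=0x29 idx=12 entry=0x2D007 [P=1 RW=1 US=1 PS=0]
  L2: frame=0x2D idx=10 entry=0x30007 [P=1 RW=1 US=1 PS=0]
  ⇒ phys 0x30898  [3 reads]
#1 VA=0x400C00B35 (w,user):
  L0: frame=0x26 idx=16 entry=0x33007 [P=1 RW=1 US=1 PS=0]
  L1: frame=0x33 idx=6 entry=0x2D006 [P=0 RW=1 US=1 PS=0]
  ⇒ fault: PAGE_NOT_PRESENT  — 2 lookups
#2 VA=0x3C02007BD (w,kernel):
  L0: frame=0x26 idx=15 entry=0x34007 [P=1 RW=1 US=1 PS=0]
  L1: frame=0x34 idx=1 entry=0x36007 [P=1 RW=1 US=1 PS=0]
  L2: frame=0x36 idx=0 entry=0x57004 [P=0 RW=0 US=1 PS=0]
  ⇒ fault: PAGE_NOT_PRESENT  — 3 lookups

Access #1 fault: PAGE_NOT_PRESENT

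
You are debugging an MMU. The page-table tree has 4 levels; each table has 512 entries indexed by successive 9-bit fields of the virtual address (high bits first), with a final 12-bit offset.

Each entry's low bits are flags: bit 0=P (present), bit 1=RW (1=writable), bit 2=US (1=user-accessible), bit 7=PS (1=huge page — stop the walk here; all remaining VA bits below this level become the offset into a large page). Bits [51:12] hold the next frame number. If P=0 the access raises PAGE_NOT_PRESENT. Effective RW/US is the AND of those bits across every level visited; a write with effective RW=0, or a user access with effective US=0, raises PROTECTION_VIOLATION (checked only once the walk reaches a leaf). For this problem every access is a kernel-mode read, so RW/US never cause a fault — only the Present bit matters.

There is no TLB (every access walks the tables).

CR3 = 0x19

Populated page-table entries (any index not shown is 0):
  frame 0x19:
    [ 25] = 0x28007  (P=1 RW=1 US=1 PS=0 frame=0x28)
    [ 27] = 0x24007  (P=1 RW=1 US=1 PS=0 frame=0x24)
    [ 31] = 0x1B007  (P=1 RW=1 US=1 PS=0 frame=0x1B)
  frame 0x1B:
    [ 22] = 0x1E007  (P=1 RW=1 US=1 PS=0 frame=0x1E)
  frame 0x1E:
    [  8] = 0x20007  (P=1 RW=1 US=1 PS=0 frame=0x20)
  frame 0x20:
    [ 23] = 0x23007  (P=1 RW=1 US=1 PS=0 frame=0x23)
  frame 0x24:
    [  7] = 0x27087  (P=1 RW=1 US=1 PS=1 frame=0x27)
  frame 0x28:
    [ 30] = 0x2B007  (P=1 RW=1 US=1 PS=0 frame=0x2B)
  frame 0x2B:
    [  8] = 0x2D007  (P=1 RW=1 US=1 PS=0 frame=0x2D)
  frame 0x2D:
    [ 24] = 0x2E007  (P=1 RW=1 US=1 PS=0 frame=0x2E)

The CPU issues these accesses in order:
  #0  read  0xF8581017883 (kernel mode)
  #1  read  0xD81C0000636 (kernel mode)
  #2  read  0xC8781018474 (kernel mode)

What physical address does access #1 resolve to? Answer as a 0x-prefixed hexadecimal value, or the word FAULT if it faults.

Trace:
#0 VA=0xF8581017883 (r,kernel):
  L0 @0x19[31] → 0x1B007  P=1,RW=1,US=1,PS=0
  L1 @0x1B[22] → 0x1E007  P=1,RW=1,US=1,PS=0
  L2 @0x1E[8] → 0x20007  P=1,RW=1,US=1,PS=0
  L3 @0x20[23] → 0x23007  P=1,RW=1,US=1,PS=0
  ✓ 0x23883  — 4 lookups
#1 VA=0xD81C0000636 (r,kernel):
  L0 @0x19[27] → 0x24007  P=1,RW=1,US=1,PS=0
  L1 @0x24[7] → 0x27087  P=1,RW=1,US=1,PS=1
  ✓ 0x27636 (huge @L1)  — 2 lookups
#2 VA=0xC8781018474 (r,kernel):
  L0 @0x19[25] → 0x28007  P=1,RW=1,US=1,PS=0
  L1 @0x28[30] → 0x2B007  P=1,RW=1,US=1,PS=0
  L2 @0x2B[8] → 0x2D007  P=1,RW=1,US=1,PS=0
  L3 @0x2D[24] → 0x2E007  P=1,RW=1,US=1,PS=0
  ✓ 0x2E474  — 4 lookups

Access #1 PA: 0x27636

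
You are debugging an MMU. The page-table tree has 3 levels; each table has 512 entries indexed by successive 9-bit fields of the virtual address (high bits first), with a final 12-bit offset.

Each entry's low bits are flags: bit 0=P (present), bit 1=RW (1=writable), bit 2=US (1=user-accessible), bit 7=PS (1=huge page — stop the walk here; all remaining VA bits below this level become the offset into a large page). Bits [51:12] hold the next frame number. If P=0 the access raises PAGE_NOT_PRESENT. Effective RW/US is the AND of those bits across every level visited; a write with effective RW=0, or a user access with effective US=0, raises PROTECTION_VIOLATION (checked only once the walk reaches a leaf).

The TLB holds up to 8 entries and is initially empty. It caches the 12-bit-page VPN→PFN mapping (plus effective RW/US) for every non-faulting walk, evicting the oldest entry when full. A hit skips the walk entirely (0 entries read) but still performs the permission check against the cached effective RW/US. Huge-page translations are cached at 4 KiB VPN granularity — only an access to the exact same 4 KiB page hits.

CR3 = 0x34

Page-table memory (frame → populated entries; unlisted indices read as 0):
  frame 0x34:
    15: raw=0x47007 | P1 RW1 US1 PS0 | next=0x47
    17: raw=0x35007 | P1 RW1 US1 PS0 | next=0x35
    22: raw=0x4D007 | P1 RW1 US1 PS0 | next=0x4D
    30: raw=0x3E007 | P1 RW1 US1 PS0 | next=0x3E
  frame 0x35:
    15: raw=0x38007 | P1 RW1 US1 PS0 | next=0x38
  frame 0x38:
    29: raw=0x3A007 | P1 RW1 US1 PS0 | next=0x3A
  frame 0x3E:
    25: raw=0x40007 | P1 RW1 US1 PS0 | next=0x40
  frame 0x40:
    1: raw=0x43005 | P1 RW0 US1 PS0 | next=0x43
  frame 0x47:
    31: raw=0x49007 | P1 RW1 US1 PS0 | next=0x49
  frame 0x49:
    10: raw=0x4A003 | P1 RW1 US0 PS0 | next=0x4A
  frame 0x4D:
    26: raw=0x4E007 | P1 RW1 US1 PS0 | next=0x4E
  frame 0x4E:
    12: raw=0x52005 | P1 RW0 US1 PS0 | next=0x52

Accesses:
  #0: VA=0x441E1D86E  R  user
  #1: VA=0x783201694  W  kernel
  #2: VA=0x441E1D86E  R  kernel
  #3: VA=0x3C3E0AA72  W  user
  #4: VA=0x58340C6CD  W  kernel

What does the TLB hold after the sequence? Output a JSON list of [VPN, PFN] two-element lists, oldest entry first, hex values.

Trace:
#0 VA=0x441E1D86E (r,user):
  L0: frame=0x34 idx=17 entry=0x35007 [P=1 RW=1 US=1 PS=0]
  L1: frame=0x35 idx=15 entry=0x38007 [P=1 RW=1 US=1 PS=0]
  L2: frame=0x38 idx=29 entry=0x3A007 [P=1 RW=1 US=1 PS=0]
  → PA=0x3A86E  (3 entries read)
#1 VA=0x783201694 (w,kernel):
  L0: frame=0x34 idx=30 entry=0x3E007 [P=1 RW=1 US=1 PS=0]
  L1: frame=0x3E idx=25 entry=0x40007 [P=1 RW=1 US=1 PS=0]
  L2: frame=0x40 idx=1 entry=0x43005 [P=1 RW=0 US=1 PS=0]
  ⇒ fault: PROTECTION_VIOLATION  — 3 lookups
#2 VA=0x441E1D86E (r,kernel):
  TLB hit vpn=0x441E1D → PA=0x3A86E
#3 VA=0x3C3E0AA72 (w,user):
  L0: frame=0x34 idx=15 entry=0x47007 [P=1 RW=1 US=1 PS=0]
  L1: frame=0x47 idx=31 entry=0x49007 [P=1 RW=1 US=1 PS=0]
  L2: frame=0x49 idx=10 entry=0x4A003 [P=1 RW=1 US=0 PS=0]
  ⇒ fault: PROTECTION_VIOLATION  — 3 lookups
#4 VA=0x58340C6CD (w,kernel):
  L0: frame=0x34 idx=22 entry=0x4D007 [P=1 RW=1 US=1 PS=0]
  L1: frame=0x4D idx=26 entry=0x4E007 [P=1 RW=1 US=1 PS=0]
  L2: frame=0x4E idx=12 entry=0x52005 [P=1 RW=0 US=1 PS=0]
  ⇒ fault: PROTECTION_VIOLATION  — 3 lookups

TLB: [["0x441E1D", "0x3A"]]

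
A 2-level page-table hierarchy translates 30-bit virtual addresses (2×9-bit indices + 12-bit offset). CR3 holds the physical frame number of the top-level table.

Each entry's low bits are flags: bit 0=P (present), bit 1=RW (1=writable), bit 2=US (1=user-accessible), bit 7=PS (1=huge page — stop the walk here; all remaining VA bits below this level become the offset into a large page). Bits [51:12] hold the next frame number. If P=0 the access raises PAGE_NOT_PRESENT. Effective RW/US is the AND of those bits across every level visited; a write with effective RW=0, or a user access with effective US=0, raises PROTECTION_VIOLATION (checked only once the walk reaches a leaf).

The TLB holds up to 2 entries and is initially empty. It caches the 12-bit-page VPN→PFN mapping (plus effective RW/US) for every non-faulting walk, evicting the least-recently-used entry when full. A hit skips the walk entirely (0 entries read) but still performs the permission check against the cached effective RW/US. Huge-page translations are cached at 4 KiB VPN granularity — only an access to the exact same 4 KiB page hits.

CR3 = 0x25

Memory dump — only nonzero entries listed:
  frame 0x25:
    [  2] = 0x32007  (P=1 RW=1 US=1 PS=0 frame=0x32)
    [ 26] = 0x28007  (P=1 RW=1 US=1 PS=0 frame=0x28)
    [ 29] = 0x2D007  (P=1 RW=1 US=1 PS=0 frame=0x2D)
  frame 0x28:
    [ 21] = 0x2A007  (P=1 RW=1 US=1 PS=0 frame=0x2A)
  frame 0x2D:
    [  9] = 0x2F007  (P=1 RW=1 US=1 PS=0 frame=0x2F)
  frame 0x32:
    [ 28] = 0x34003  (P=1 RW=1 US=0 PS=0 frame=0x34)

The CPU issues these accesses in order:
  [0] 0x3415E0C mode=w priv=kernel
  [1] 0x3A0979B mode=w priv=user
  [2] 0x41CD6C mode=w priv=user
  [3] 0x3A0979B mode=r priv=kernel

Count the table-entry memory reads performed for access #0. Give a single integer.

Walk each access:
#0 VA=0x3415E0C (w,kernel):
  [0] read 0x25 idx=26: raw=0x28007 flags P=1 W=1 U=1 S=0
  [1] read 0x28 idx=21: raw=0x2A007 flags P=1 W=1 U=1 S=0
  → PA=0x2AE0C  (2 entries read)
#1 VA=0x3A0979B (w,user):
  [0] read 0x25 idx=29: raw=0x2D007 flags P=1 W=1 U=1 S=0
  [1] read 0x2D idx=9: raw=0x2F007 flags P=1 W=1 U=1 S=0
  → PA=0x2F79B  (2 entries read)
#2 VA=0x41CD6C (w,user):
  [0] read 0x25 idx=2: raw=0x32007 flags P=1 W=1 U=1 S=0
  [1] read 0x32 idx=28: raw=0x34003 flags P=1 W=1 U=0 S=0
  ✗ PROTECTION_VIOLATION  [2 reads]
#3 VA=0x3A0979B (r,kernel):
  TLB hit vpn=0x3A09 → PA=0x2F79B

Entries read for #0: 2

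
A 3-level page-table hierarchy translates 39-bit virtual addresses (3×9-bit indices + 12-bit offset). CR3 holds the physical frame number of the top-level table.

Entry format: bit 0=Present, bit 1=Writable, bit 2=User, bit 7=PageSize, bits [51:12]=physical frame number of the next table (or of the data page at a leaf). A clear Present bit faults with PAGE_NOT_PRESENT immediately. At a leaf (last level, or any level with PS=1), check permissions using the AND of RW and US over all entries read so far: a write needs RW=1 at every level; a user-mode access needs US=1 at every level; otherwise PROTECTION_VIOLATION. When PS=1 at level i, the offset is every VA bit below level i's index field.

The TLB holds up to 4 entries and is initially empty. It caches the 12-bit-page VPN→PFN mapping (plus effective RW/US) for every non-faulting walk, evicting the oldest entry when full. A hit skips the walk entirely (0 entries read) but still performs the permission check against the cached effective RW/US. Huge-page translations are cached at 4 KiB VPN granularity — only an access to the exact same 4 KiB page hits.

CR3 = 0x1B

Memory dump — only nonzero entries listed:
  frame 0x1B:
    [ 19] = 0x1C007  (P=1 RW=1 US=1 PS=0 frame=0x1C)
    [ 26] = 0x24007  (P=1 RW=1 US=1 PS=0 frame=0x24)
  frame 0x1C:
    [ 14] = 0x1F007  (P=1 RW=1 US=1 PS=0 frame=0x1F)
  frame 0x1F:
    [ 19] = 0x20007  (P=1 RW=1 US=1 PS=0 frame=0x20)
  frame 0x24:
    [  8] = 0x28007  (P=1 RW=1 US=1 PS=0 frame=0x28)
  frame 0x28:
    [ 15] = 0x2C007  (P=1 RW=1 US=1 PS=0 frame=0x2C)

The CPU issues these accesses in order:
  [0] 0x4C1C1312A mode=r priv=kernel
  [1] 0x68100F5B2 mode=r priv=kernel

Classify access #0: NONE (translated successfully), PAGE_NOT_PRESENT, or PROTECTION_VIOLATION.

Trace:
#0 VA=0x4C1C1312A (r,kernel):
  L0 @0x1B[19] → 0x1C007  P=1,RW=1,US=1,PS=0
  L1 @0x1C[14] → 0x1F007  P=1,RW=1,US=1,PS=0
  L2 @0x1F[19] → 0x20007  P=1,RW=1,US=1,PS=0
  → PA=0x2012A  (3 entries read)
#1 VA=0x68100F5B2 (r,kernel):
  L0 @0x1B[26] → 0x24007  P=1,RW=1,US=1,PS=0
  L1 @0x24[8] → 0x28007  P=1,RW=1,US=1,PS=0
  L2 @0x28[15] → 0x2C007  P=1,RW=1,US=1,PS=0
  → PA=0x2C5B2  (3 entries read)

Access #0 fault: NONE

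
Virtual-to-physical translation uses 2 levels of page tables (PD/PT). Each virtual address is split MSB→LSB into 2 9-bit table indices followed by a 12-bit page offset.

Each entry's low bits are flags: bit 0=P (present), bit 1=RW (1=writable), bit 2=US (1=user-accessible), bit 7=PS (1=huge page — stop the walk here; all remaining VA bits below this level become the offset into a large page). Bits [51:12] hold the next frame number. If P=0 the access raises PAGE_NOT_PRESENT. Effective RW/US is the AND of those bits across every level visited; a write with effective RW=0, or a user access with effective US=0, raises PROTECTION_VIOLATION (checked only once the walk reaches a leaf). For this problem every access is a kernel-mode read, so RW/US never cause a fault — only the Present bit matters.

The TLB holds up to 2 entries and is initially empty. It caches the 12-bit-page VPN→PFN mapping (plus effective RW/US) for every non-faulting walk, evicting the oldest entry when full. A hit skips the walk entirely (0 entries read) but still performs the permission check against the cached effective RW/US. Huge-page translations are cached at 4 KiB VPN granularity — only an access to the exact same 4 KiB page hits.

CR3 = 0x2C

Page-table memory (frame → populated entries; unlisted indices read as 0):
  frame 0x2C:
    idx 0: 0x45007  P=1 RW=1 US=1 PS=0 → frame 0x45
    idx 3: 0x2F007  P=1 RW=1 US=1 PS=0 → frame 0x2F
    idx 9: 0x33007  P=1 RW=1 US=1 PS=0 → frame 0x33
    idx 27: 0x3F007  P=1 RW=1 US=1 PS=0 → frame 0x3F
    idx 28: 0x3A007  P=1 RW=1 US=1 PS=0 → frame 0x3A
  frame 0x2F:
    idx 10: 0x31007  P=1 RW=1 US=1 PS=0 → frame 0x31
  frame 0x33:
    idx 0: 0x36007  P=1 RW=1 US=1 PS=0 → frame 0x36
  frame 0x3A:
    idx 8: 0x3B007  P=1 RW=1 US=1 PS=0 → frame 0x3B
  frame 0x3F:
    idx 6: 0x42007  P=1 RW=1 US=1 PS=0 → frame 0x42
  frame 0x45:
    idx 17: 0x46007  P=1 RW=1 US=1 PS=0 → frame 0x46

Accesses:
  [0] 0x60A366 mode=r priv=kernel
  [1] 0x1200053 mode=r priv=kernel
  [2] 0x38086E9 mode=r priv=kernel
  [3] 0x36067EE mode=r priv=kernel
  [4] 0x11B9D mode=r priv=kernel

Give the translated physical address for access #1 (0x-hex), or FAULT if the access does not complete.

Per-access translation:
#0 VA=0x60A366 (r,kernel):
  [0] read 0x2C idx=3: raw=0x2F007 flags P=1 W=1 U=1 S=0
  [1] read 0x2F idx=10: raw=0x31007 flags P=1 W=1 U=1 S=0
  → PA=0x31366  (2 entries read)
#1 VA=0x1200053 (r,kernel):
  [0] read 0x2C idx=9: raw=0x33007 flags P=1 W=1 U=1 S=0
  [1] read 0x33 idx=0: raw=0x36007 flags P=1 W=1 U=1 S=0
  → PA=0x36053  (2 entries read)
#2 VA=0x38086E9 (r,kernel):
  [0] read 0x2C idx=28: raw=0x3A007 flags P=1 W=1 U=1 S=0
  [1] read 0x3A idx=8: raw=0x3B007 flags P=1 W=1 U=1 S=0
  → PA=0x3B6E9  (2 entries read)
#3 VA=0x36067EE (r,kernel):
  [0] read 0x2C idx=27: raw=0x3F007 flags P=1 W=1 U=1 S=0
  [1] read 0x3F idx=6: raw=0x42007 flags P=1 W=1 U=1 S=0
  → PA=0x427EE  (2 entries read)
#4 VA=0x11B9D (r,kernel):
  [0] read 0x2C idx=0: raw=0x45007 flags P=1 W=1 U=1 S=0
  [1] read 0x45 idx=17: raw=0x46007 flags P=1 W=1 U=1 S=0
  → PA=0x46B9D  (2 entries read)

Access #1 PA: 0x36053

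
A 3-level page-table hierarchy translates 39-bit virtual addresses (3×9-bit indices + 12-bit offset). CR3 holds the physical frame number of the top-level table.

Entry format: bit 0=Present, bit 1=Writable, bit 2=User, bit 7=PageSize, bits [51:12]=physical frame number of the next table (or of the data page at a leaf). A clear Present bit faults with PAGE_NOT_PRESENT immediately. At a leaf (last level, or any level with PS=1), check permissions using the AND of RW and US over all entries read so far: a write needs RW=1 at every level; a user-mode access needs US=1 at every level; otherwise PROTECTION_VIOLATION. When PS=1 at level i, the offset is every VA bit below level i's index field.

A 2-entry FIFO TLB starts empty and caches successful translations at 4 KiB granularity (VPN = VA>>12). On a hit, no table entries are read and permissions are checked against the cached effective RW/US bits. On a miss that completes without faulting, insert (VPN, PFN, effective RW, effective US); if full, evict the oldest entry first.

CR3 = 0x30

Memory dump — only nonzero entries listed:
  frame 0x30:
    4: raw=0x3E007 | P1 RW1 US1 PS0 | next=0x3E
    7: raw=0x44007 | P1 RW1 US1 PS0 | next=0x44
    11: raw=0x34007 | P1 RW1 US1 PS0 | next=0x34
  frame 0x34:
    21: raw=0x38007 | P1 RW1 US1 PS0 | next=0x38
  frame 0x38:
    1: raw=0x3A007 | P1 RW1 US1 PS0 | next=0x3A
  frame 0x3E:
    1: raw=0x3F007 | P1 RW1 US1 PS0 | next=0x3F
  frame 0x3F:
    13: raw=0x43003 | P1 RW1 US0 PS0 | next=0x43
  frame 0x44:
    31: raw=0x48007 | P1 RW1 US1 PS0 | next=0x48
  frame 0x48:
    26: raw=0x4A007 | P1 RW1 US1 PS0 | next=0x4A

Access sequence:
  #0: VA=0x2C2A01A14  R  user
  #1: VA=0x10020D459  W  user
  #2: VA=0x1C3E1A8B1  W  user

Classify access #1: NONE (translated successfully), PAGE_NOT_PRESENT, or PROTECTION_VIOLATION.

Trace:
#0 VA=0x2C2A01A14 (r,user):
  lvl0: tbl 0x30, slot 11 ⇒ 0x34007 (P1/RW1/US1/PS0)
  lvl1: tbl 0x34, slot 21 ⇒ 0x38007 (P1/RW1/US1/PS0)
  lvl2: tbl 0x38, slot 1 ⇒ 0x3A007 (P1/RW1/US1/PS0)
  ⇒ phys 0x3AA14  [3 reads]
#1 VA=0x10020D459 (w,user):
  lvl0: tbl 0x30, slot 4 ⇒ 0x3E007 (P1/RW1/US1/PS0)
  lvl1: tbl 0x3E, slot 1 ⇒ 0x3F007 (P1/RW1/US1/PS0)
  lvl2: tbl 0x3F, slot 13 ⇒ 0x43003 (P1/RW1/US0/PS0)
  ✗ PROTECTION_VIOLATION  [3 reads]
#2 VA=0x1C3E1A8B1 (w,user):
  lvl0: tbl 0x30, slot 7 ⇒ 0x44007 (P1/RW1/US1/PS0)
  lvl1: tbl 0x44, slot 31 ⇒ 0x48007 (P1/RW1/US1/PS0)
  lvl2: tbl 0x48, slot 26 ⇒ 0x4A007 (P1/RW1/US1/PS0)
  ⇒ phys 0x4A8B1  [3 reads]

Access #1 fault: PROTECTION_VIOLATION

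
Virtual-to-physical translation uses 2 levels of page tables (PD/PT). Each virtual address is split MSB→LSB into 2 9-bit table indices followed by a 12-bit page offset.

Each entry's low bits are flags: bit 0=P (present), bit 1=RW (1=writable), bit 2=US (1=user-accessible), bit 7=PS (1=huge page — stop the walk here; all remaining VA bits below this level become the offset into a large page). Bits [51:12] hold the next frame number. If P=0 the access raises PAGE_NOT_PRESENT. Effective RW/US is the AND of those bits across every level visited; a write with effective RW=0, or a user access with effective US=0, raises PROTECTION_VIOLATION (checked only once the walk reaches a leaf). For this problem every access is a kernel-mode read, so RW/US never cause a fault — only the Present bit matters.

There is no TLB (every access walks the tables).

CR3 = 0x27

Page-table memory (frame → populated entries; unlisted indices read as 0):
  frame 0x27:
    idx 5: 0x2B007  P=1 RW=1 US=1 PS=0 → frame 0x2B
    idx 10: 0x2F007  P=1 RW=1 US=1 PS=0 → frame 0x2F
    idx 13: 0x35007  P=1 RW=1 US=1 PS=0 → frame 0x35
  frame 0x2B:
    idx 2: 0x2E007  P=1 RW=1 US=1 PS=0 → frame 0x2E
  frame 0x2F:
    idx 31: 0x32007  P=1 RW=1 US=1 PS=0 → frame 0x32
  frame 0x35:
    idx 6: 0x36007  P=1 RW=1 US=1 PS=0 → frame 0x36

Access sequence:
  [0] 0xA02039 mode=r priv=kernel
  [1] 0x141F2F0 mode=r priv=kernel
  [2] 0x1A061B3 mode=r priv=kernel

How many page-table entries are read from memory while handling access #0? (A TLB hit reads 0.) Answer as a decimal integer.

Trace:
#0 VA=0xA02039 (r,kernel):
  L0: frame=0x27 idx=5 entry=0x2B007 [P=1 RW=1 US=1 PS=0]
  L1: frame=0x2B idx=2 entry=0x2E007 [P=1 RW=1 US=1 PS=0]
  ✓ 0x2E039  — 2 lookups
#1 VA=0x141F2F0 (r,kernel):
  L0: frame=0x27 idx=10 entry=0x2F007 [P=1 RW=1 US=1 PS=0]
  L1: frame=0x2F idx=31 entry=0x32007 [P=1 RW=1 US=1 PS=0]
  ✓ 0x322F0  — 2 lookups
#2 VA=0x1A061B3 (r,kernel):
  L0: frame=0x27 idx=13 entry=0x35007 [P=1 RW=1 US=1 PS=0]
  L1: frame=0x35 idx=6 entry=0x36007 [P=1 RW=1 US=1 PS=0]
  ✓ 0x361B3  — 2 lookups

Entries read for #0: 2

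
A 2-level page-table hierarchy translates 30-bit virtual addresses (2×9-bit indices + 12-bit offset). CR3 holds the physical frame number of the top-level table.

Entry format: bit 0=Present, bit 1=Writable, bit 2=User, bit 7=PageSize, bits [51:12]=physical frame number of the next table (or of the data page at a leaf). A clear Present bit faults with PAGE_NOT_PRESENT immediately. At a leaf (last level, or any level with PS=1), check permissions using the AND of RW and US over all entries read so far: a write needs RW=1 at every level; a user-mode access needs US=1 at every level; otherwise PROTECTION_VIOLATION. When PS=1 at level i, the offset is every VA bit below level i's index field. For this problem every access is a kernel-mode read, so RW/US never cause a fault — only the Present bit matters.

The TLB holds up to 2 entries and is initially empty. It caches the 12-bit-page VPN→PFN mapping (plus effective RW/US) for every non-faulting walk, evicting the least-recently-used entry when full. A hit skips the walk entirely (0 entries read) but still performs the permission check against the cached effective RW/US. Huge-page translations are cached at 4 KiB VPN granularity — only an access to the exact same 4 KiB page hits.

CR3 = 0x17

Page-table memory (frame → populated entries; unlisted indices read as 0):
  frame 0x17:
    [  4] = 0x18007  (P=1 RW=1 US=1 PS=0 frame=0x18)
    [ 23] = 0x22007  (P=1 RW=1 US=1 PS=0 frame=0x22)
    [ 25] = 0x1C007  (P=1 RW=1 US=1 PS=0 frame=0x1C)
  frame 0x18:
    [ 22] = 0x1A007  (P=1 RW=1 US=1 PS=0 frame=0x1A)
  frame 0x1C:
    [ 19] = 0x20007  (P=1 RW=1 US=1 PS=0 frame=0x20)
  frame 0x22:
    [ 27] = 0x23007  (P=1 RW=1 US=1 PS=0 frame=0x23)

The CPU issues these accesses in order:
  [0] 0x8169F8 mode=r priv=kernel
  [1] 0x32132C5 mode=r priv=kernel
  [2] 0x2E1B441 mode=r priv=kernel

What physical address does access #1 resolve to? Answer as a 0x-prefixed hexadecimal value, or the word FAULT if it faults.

Walk each access:
#0 VA=0x8169F8 (r,kernel):
  lvl0: tbl 0x17, slot 4 ⇒ 0x18007 (P1/RW1/US1/PS0)
  lvl1: tbl 0x18, slot 22 ⇒ 0x1A007 (P1/RW1/US1/PS0)
  ✓ 0x1A9F8  — 2 lookups
#1 VA=0x32132C5 (r,kernel):
  lvl0: tbl 0x17, slot 25 ⇒ 0x1C007 (P1/RW1/US1/PS0)
  lvl1: tbl 0x1C, slot 19 ⇒ 0x20007 (P1/RW1/US1/PS0)
  ✓ 0x202C5  — 2 lookups
#2 VA=0x2E1B441 (r,kernel):
  lvl0: tbl 0x17, slot 23 ⇒ 0x22007 (P1/RW1/US1/PS0)
  lvl1: tbl 0x22, slot 27 ⇒ 0x23007 (P1/RW1/US1/PS0)
  ✓ 0x23441  — 2 lookups

Access #1 PA: 0x202C5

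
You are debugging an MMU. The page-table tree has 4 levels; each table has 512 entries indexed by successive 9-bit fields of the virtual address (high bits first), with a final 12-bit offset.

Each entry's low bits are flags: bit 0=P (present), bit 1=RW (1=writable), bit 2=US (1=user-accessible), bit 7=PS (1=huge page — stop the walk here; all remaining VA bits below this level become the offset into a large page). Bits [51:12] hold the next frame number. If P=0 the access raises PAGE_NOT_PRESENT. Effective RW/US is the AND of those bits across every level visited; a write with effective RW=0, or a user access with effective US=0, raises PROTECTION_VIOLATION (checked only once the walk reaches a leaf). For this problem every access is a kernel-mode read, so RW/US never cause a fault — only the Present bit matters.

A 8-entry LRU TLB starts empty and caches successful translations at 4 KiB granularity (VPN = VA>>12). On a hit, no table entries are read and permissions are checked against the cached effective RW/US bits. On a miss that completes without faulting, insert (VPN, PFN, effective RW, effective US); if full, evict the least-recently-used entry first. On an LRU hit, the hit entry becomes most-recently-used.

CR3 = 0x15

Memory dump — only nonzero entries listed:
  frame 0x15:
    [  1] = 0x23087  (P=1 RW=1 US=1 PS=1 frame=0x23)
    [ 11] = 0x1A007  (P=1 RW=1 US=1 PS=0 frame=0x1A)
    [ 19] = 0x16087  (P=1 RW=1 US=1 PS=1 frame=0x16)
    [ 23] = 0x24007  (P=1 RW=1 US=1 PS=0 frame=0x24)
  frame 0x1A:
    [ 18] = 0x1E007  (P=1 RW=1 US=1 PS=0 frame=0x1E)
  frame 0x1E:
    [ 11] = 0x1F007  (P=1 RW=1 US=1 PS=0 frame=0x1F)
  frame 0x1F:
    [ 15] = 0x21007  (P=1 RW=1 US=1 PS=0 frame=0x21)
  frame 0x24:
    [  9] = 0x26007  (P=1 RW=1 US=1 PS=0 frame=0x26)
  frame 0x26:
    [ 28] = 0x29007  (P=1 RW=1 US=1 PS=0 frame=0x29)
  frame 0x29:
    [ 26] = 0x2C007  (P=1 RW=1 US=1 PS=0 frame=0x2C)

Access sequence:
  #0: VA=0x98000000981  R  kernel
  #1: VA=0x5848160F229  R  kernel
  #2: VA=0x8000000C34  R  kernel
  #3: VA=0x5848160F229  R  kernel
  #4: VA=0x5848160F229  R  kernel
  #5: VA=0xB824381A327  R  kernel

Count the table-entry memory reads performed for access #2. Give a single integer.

Walk each access:
#0 VA=0x98000000981 (r,kernel):
  L0 @0x15[19] → 0x16087  P=1,RW=1,US=1,PS=1
  → PA=0x16981 (huge @L0)  (1 entries read)
#1 VA=0x5848160F229 (r,kernel):
  L0 @0x15[11] → 0x1A007  P=1,RW=1,US=1,PS=0
  L1 @0x1A[18] → 0x1E007  P=1,RW=1,US=1,PS=0
  L2 @0x1E[11] → 0x1F007  P=1,RW=1,US=1,PS=0
  L3 @0x1F[15] → 0x21007  P=1,RW=1,US=1,PS=0
  → PA=0x21229  (4 entries read)
#2 VA=0x8000000C34 (r,kernel):
  L0 @0x15[1] → 0x23087  P=1,RW=1,US=1,PS=1
  → PA=0x23C34 (huge @L0)  (1 entries read)
#3 VA=0x5848160F229 (r,kernel):
  TLB hit vpn=0x5848160F → PA=0x21229
#4 VA=0x5848160F229 (r,kernel):
  TLB hit vpn=0x5848160F → PA=0x21229
#5 VA=0xB824381A327 (r,kernel):
  L0 @0x15[23] → 0x24007  P=1,RW=1,US=1,PS=0
  L1 @0x24[9] → 0x26007  P=1,RW=1,US=1,PS=0
  L2 @0x26[28] → 0x29007  P=1,RW=1,US=1,PS=0
  L3 @0x29[26] → 0x2C007  P=1,RW=1,US=1,PS=0
  → PA=0x2C327  (4 entries read)

Entries read for #2: 1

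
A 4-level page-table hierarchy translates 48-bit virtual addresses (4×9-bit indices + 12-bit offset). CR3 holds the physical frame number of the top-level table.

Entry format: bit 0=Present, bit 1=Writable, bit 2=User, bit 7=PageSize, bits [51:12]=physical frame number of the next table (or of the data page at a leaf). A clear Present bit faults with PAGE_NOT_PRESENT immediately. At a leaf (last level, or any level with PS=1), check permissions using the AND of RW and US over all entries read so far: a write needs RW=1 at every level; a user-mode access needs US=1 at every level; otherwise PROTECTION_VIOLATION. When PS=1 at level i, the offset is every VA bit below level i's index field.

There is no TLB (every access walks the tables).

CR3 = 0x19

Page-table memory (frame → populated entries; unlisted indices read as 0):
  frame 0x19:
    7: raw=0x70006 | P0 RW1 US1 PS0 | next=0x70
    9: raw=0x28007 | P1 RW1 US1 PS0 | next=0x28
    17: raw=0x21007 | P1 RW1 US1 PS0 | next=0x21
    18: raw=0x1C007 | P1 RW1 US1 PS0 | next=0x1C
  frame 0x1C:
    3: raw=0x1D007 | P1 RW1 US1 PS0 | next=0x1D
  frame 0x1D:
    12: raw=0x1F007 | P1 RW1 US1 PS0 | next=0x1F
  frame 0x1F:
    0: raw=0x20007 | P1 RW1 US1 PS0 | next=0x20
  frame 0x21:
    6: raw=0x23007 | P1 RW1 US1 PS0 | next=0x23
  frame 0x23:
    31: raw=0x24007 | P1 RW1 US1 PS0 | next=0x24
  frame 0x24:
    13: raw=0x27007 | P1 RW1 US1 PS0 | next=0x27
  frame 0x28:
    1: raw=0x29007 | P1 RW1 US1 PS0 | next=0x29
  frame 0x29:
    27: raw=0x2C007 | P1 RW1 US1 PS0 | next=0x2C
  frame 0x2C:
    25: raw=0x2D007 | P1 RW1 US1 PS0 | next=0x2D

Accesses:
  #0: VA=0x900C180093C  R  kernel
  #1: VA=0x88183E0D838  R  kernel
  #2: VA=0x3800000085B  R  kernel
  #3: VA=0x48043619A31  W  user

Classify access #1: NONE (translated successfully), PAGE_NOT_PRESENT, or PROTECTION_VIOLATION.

Trace:
#0 VA=0x900C180093C (r,kernel):
  [0] read 0x19 idx=18: raw=0x1C007 flags P=1 W=1 U=1 S=0
  [1] read 0x1C idx=3: raw=0x1D007 flags P=1 W=1 U=1 S=0
  [2] read 0x1D idx=12: raw=0x1F007 flags P=1 W=1 U=1 S=0
  [3] read 0x1F idx=0: raw=0x20007 flags P=1 W=1 U=1 S=0
  ⇒ phys 0x2093C  [4 reads]
#1 VA=0x88183E0D838 (r,kernel):
  [0] read 0x19 idx=17: raw=0x21007 flags P=1 W=1 U=1 S=0
  [1] read 0x21 idx=6: raw=0x23007 flags P=1 W=1 U=1 S=0
  [2] read 0x23 idx=31: raw=0x24007 flags P=1 W=1 U=1 S=0
  [3] read 0x24 idx=13: raw=0x27007 flags P=1 W=1 U=1 S=0
  ⇒ phys 0x27838  [4 reads]
#2 VA=0x3800000085B (r,kernel):
  [0] read 0x19 idx=7: raw=0x70006 flags P=0 W=1 U=1 S=0
  ⇒ fault: PAGE_NOT_PRESENT  — 1 lookups
#3 VA=0x48043619A31 (w,user):
  [0] read 0x19 idx=9: raw=0x28007 flags P=1 W=1 U=1 S=0
  [1] read 0x28 idx=1: raw=0x29007 flags P=1 W=1 U=1 S=0
  [2] read 0x29 idx=27: raw=0x2C007 flags P=1 W=1 U=1 S=0
  [3] read 0x2C idx=25: raw=0x2D007 flags P=1 W=1 U=1 S=0
  ⇒ phys 0x2DA31  [4 reads]

Access #1 fault: NONE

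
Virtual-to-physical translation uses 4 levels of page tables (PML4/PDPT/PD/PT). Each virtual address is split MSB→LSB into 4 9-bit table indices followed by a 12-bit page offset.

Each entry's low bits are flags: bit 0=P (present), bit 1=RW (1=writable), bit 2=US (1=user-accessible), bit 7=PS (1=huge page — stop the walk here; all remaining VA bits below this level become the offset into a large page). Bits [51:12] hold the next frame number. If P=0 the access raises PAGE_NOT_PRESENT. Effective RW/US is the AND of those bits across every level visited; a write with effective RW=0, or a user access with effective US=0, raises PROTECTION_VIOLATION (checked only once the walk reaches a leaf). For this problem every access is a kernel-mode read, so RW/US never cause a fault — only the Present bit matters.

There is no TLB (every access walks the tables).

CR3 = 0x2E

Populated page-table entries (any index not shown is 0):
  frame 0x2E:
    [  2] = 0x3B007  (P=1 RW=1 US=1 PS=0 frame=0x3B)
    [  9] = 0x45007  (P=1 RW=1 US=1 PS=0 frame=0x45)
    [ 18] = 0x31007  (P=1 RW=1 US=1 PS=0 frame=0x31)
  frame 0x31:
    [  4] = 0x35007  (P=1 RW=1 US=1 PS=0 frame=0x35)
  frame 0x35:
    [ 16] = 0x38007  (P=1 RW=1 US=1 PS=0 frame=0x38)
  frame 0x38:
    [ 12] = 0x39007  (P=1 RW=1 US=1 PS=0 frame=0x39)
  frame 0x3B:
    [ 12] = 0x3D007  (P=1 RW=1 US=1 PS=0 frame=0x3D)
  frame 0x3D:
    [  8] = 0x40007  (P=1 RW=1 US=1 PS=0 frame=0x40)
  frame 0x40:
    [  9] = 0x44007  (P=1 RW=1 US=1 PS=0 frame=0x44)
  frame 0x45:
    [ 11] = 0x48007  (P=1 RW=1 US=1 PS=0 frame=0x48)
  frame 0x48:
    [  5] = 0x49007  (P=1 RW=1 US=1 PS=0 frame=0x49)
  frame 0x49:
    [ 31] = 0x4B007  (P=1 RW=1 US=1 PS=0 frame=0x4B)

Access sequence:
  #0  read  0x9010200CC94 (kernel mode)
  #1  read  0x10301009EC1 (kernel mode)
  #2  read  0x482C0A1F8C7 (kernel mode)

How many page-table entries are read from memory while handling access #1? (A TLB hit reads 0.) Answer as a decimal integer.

Walk each access:
#0 VA=0x9010200CC94 (r,kernel):
  L0 @0x2E[18] → 0x31007  P=1,RW=1,US=1,PS=0
  L1 @0x31[4] → 0x35007  P=1,RW=1,US=1,PS=0
  L2 @0x35[16] → 0x38007  P=1,RW=1,US=1,PS=0
  L3 @0x38[12] → 0x39007  P=1,RW=1,US=1,PS=0
  ⇒ phys 0x39C94  [4 reads]
#1 VA=0x10301009EC1 (r,kernel):
  L0 @0x2E[2] → 0x3B007  P=1,RW=1,US=1,PS=0
  L1 @0x3B[12] → 0x3D007  P=1,RW=1,US=1,PS=0
  L2 @0x3D[8] → 0x40007  P=1,RW=1,US=1,PS=0
  L3 @0x40[9] → 0x44007  P=1,RW=1,US=1,PS=0
  ⇒ phys 0x44EC1  [4 reads]
#2 VA=0x482C0A1F8C7 (r,kernel):
  L0 @0x2E[9] → 0x45007  P=1,RW=1,US=1,PS=0
  L1 @0x45[11] → 0x48007  P=1,RW=1,US=1,PS=0
  L2 @0x48[5] → 0x49007  P=1,RW=1,US=1,PS=0
  L3 @0x49[31] → 0x4B007  P=1,RW=1,US=1,PS=0
  ⇒ phys 0x4B8C7  [4 reads]

Entries read for #1: 4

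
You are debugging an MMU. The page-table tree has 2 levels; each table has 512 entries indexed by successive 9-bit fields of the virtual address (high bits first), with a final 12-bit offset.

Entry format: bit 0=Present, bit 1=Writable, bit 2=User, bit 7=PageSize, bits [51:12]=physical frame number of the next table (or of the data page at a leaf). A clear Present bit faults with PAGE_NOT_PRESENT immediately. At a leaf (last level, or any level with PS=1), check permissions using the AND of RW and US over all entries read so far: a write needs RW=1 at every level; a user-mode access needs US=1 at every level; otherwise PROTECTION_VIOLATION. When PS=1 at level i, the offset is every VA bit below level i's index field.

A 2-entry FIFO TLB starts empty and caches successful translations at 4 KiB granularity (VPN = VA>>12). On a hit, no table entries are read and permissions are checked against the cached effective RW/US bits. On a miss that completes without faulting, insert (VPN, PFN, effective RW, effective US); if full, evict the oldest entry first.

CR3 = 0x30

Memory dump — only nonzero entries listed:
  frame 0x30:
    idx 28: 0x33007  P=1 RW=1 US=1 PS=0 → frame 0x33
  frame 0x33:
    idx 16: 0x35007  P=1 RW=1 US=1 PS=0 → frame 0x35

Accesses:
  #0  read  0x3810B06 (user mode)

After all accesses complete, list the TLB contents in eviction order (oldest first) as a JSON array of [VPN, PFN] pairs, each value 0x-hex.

Per-access translation:
#0 VA=0x3810B06 (r,user):
  [0] read 0x30 idx=28: raw=0x33007 flags P=1 W=1 U=1 S=0
  [1] read 0x33 idx=16: raw=0x35007 flags P=1 W=1 U=1 S=0
  ⇒ phys 0x35B06  [2 reads]

TLB: [["0x3810", "0x35"]]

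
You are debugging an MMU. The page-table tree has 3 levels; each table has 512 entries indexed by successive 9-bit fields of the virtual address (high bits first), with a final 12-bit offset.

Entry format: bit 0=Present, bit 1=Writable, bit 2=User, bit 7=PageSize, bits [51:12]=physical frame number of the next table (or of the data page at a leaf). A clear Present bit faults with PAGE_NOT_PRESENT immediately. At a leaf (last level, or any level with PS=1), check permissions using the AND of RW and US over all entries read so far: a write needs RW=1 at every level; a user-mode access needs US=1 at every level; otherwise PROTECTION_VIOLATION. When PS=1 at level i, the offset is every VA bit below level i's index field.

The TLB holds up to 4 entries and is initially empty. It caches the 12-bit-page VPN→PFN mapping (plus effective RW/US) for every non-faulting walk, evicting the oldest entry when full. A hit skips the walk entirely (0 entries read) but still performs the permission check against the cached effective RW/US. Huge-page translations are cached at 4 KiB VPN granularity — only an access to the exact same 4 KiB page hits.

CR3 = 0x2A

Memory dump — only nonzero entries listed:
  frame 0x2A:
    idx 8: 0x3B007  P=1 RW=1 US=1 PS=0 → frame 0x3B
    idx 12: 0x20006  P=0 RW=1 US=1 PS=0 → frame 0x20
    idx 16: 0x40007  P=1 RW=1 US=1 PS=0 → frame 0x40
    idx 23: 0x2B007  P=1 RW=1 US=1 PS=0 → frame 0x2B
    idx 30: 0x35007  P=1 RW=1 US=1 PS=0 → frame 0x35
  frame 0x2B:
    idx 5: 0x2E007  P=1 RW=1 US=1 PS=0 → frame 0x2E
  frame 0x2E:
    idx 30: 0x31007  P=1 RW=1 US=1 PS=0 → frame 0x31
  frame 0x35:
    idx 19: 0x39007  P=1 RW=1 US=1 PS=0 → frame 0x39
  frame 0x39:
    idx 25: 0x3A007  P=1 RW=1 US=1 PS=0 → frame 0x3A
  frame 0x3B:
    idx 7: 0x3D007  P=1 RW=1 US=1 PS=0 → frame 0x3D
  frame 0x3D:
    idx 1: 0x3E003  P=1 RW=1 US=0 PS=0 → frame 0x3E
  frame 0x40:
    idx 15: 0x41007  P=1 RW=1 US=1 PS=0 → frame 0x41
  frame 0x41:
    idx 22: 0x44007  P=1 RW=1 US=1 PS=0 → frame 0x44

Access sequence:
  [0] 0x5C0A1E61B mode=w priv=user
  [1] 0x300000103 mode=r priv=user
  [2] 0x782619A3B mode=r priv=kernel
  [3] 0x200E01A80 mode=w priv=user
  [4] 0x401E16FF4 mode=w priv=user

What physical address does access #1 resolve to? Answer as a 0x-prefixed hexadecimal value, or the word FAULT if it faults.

Per-access translation:
#0 VA=0x5C0A1E61B (w,user):
  [0] read 0x2A idx=23: raw=0x2B007 flags P=1 W=1 U=1 S=0
  [1] read 0x2B idx=5: raw=0x2E007 flags P=1 W=1 U=1 S=0
  [2] read 0x2E idx=30: raw=0x31007 flags P=1 W=1 U=1 S=0
  ✓ 0x3161B  — 3 lookups
#1 VA=0x300000103 (r,user):
  [0] read 0x2A idx=12: raw=0x20006 flags P=0 W=1 U=1 S=0
  ✗ PAGE_NOT_PRESENT  [1 reads]
#2 VA=0x782619A3B (r,kernel):
  [0] read 0x2A idx=30: raw=0x35007 flags P=1 W=1 U=1 S=0
  [1] read 0x35 idx=19: raw=0x39007 flags P=1 W=1 U=1 S=0
  [2] read 0x39 idx=25: raw=0x3A007 flags P=1 W=1 U=1 S=0
  ✓ 0x3AA3B  — 3 lookups
#3 VA=0x200E01A80 (w,user):
  [0] read 0x2A idx=8: raw=0x3B007 flags P=1 W=1 U=1 S=0
  [1] read 0x3B idx=7: raw=0x3D007 flags P=1 W=1 U=1 S=0
  [2] read 0x3D idx=1: raw=0x3E003 flags P=1 W=1 U=0 S=0
  ✗ PROTECTION_VIOLATION  [3 reads]
#4 VA=0x401E16FF4 (w,user):
  [0] read 0x2A idx=16: raw=0x40007 flags P=1 W=1 U=1 S=0
  [1] read 0x40 idx=15: raw=0x41007 flags P=1 W=1 U=1 S=0
  [2] read 0x41 idx=22: raw=0x44007 flags P=1 W=1 U=1 S=0
  ✓ 0x44FF4  — 3 lookups

Access #1 PA: FAULT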